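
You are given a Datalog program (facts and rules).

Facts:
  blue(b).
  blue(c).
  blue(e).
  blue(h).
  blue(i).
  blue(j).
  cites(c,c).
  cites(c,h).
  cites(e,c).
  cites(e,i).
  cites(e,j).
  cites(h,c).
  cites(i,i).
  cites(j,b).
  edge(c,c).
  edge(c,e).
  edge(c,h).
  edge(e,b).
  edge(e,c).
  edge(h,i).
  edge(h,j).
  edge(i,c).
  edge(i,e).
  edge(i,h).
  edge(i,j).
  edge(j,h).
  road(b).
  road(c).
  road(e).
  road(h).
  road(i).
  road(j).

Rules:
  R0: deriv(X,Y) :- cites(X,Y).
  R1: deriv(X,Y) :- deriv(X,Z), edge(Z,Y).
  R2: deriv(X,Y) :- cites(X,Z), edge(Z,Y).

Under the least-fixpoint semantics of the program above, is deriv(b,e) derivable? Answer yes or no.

round 1: derive deriv(c,c) via R0 from cites(c,c)
round 1: derive deriv(c,h) via R0 from cites(c,h)
round 1: derive deriv(e,c) via R0 from cites(e,c)
round 1: derive deriv(e,i) via R0 from cites(e,i)
round 1: derive deriv(e,j) via R0 from cites(e,j)
round 1: derive deriv(h,c) via R0 from cites(h,c)
round 1: derive deriv(i,i) via R0 from cites(i,i)
round 1: derive deriv(j,b) via R0 from cites(j,b)
round 1: derive deriv(c,e) via R2 from cites(c,c), edge(c,e)
round 1: derive deriv(c,i) via R2 from cites(c,h), edge(h,i)
round 1: derive deriv(c,j) via R2 from cites(c,h), edge(h,j)
round 1: derive deriv(e,e) via R2 from cites(e,c), edge(c,e)
round 1: derive deriv(e,h) via R2 from cites(e,c), edge(c,h)
round 1: derive deriv(h,e) via R2 from cites(h,c), edge(c,e)
round 1: derive deriv(h,h) via R2 from cites(h,c), edge(c,h)
round 1: derive deriv(i,c) via R2 from cites(i,i), edge(i,c)
round 1: derive deriv(i,e) via R2 from cites(i,i), edge(i,e)
round 1: derive deriv(i,h) via R2 from cites(i,i), edge(i,h)
round 1: derive deriv(i,j) via R2 from cites(i,i), edge(i,j)
round 2: derive deriv(c,b) via R1 from deriv(c,e), edge(e,b)
round 2: derive deriv(e,b) via R1 from deriv(e,e), edge(e,b)
round 2: derive deriv(h,b) via R1 from deriv(h,e), edge(e,b)
round 2: derive deriv(h,i) via R1 from deriv(h,h), edge(h,i)
round 2: derive deriv(h,j) via R1 from deriv(h,h), edge(h,j)
round 2: derive deriv(i,b) via R1 from deriv(i,e), edge(e,b)

no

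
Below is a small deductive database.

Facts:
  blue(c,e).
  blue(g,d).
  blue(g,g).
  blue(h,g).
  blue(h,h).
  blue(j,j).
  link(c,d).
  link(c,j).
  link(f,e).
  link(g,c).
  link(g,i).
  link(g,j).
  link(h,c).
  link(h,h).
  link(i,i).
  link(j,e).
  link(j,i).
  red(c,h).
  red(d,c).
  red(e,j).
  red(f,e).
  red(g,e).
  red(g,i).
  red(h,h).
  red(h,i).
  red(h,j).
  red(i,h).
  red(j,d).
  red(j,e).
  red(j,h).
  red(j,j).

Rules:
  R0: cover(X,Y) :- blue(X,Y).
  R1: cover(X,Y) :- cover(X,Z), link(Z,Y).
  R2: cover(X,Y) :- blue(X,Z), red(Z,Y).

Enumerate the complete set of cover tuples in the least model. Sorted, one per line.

round 1: derive cover(c,e) via R0 from blue(c,e)
round 1: derive cover(g,d) via R0 from blue(g,d)
round 1: derive cover(g,g) via R0 from blue(g,g)
round 1: derive cover(h,g) via R0 from blue(h,g)
round 1: derive cover(h,h) via R0 from blue(h,h)
round 1: derive cover(j,j) via R0 from blue(j,j)
round 1: derive cover(c,j) via R2 from blue(c,e), red(e,j)
round 1: derive cover(g,c) via R2 from blue(g,d), red(d,c)
round 1: derive cover(g,e) via R2 from blue(g,g), red(g,e)
round 1: derive cover(g,i) via R2 from blue(g,g), red(g,i)
round 1: derive cover(h,e) via R2 from blue(h,g), red(g,e)
round 1: derive cover(h,i) via R2 from blue(h,g), red(g,i)
round 1: derive cover(h,j) via R2 from blue(h,h), red(h,j)
round 1: derive cover(j,d) via R2 from blue(j,j), red(j,d)
round 1: derive cover(j,e) via R2 from blue(j,j), red(j,e)
round 1: derive cover(j,h) via R2 from blue(j,j), red(j,h)
round 2: derive cover(c,i) via R1 from cover(c,j), link(j,i)
round 2: derive cover(g,j) via R1 from cover(g,c), link(c,j)
round 2: derive cover(h,c) via R1 from cover(h,g), link(g,c)
round 2: derive cover(j,c) via R1 from cover(j,h), link(h,c)
round 2: derive cover(j,i) via R1 from cover(j,j), link(j,i)
round 3: derive cover(h,d) via R1 from cover(h,c), link(c,d)

cover(c,e)
cover(c,i)
cover(c,j)
cover(g,c)
cover(g,d)
cover(g,e)
cover(g,g)
cover(g,i)
cover(g,j)
cover(h,c)
cover(h,d)
cover(h,e)
cover(h,g)
cover(h,h)
cover(h,i)
cover(h,j)
cover(j,c)
cover(j,d)
cover(j,e)
cover(j,h)
cover(j,i)
cover(j,j)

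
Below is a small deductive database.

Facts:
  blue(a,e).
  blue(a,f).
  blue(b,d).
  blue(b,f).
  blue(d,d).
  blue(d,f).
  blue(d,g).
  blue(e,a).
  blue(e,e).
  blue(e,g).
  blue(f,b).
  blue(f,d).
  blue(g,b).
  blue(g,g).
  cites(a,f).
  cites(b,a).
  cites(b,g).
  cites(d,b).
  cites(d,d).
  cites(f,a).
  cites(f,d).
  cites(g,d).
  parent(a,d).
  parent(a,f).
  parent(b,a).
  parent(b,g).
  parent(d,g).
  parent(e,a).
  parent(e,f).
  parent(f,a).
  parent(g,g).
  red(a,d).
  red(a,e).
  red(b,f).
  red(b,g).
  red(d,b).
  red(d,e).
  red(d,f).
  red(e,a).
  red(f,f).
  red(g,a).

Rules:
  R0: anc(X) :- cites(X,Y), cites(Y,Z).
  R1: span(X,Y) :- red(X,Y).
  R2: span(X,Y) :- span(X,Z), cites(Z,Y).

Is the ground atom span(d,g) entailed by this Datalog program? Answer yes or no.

round 1: derive span(a,d) via R1 from red(a,d)
round 1: derive span(a,e) via R1 from red(a,e)
round 1: derive span(b,f) via R1 from red(b,f)
round 1: derive span(b,g) via R1 from red(b,g)
round 1: derive span(d,b) via R1 from red(d,b)
round 1: derive span(d,e) via R1 from red(d,e)
round 1: derive span(d,f) via R1 from red(d,f)
round 1: derive span(e,a) via R1 from red(e,a)
round 1: derive span(f,f) via R1 from red(f,f)
round 1: derive span(g,a) via R1 from red(g,a)
round 2: derive span(a,b) via R2 from span(a,d), cites(d,b)
round 2: derive span(b,a) via R2 from span(b,f), cites(f,a)
round 2: derive span(b,d) via R2 from span(b,f), cites(f,d)
round 2: derive span(d,a) via R2 from span(d,b), cites(b,a)
round 2: derive span(d,d) via R2 from span(d,f), cites(f,d)
round 2: derive span(d,g) via R2 from span(d,b), cites(b,g)
round 2: derive span(e,f) via R2 from span(e,a), cites(a,f)
round 2: derive span(f,a) via R2 from span(f,f), cites(f,a)
round 2: derive span(f,d) via R2 from span(f,f), cites(f,d)
round 2: derive span(g,f) via R2 from span(g,a), cites(a,f)
round 3: derive span(a,a) via R2 from span(a,b), cites(b,a)
round 3: derive span(a,g) via R2 from span(a,b), cites(b,g)
round 3: derive span(b,b) via R2 from span(b,d), cites(d,b)
round 3: derive span(e,d) via R2 from span(e,f), cites(f,d)
round 3: derive span(f,b) via R2 from span(f,d), cites(d,b)
round 3: derive span(g,d) via R2 from span(g,f), cites(f,d)
round 4: derive span(a,f) via R2 from span(a,a), cites(a,f)
round 4: derive span(e,b) via R2 from span(e,d), cites(d,b)
round 4: derive span(f,g) via R2 from span(f,b), cites(b,g)
round 4: derive span(g,b) via R2 from span(g,d), cites(d,b)
round 5: derive span(e,g) via R2 from span(e,b), cites(b,g)
round 5: derive span(g,g) via R2 from span(g,b), cites(b,g)

yes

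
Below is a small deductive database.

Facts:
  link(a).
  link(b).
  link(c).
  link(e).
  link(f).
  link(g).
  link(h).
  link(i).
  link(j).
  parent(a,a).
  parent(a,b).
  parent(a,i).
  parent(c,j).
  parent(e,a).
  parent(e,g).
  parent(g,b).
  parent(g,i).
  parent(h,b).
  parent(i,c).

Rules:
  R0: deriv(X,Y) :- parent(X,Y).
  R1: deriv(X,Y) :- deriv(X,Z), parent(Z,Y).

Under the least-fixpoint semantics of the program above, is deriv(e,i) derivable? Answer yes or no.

yes

round 1: derive deriv(a,a) via R0 from parent(a,a)
round 1: derive deriv(a,b) via R0 from parent(a,b)
round 1: derive deriv(a,i) via R0 from parent(a,i)
round 1: derive deriv(c,j) via R0 from parent(c,j)
round 1: derive deriv(e,a) via R0 from parent(e,a)
round 1: derive deriv(e,g) via R0 from parent(e,g)
round 1: derive deriv(g,b) via R0 from parent(g,b)
round 1: derive deriv(g,i) via R0 from parent(g,i)
round 1: derive deriv(h,b) via R0 from parent(h,b)
round 1: derive deriv(i,c) via R0 from parent(i,c)
round 2: derive deriv(a,c) via R1 from deriv(a,i), parent(i,c)
round 2: derive deriv(e,b) via R1 from deriv(e,a), parent(a,b)
round 2: derive deriv(e,i) via R1 from deriv(e,a), parent(a,i)
round 2: derive deriv(g,c) via R1 from deriv(g,i), parent(i,c)
round 2: derive deriv(i,j) via R1 from deriv(i,c), parent(c,j)
round 3: derive deriv(a,j) via R1 from deriv(a,c), parent(c,j)
round 3: derive deriv(e,c) via R1 from deriv(e,i), parent(i,c)
round 3: derive deriv(g,j) via R1 from deriv(g,c), parent(c,j)
round 4: derive deriv(e,j) via R1 from deriv(e,c), parent(c,j)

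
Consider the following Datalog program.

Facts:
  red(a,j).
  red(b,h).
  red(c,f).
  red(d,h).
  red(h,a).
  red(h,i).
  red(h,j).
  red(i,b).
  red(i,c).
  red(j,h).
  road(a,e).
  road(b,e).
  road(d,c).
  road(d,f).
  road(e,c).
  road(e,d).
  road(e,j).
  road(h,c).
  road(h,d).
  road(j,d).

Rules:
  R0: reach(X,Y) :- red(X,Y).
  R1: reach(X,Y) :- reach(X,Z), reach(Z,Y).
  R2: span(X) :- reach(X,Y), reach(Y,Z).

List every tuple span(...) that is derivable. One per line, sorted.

round 1: derive reach(a,j) via R0 from red(a,j)
round 1: derive reach(b,h) via R0 from red(b,h)
round 1: derive reach(c,f) via R0 from red(c,f)
round 1: derive reach(d,h) via R0 from red(d,h)
round 1: derive reach(h,a) via R0 from red(h,a)
round 1: derive reach(h,i) via R0 from red(h,i)
round 1: derive reach(h,j) via R0 from red(h,j)
round 1: derive reach(i,b) via R0 from red(i,b)
round 1: derive reach(i,c) via R0 from red(i,c)
round 1: derive reach(j,h) via R0 from red(j,h)
round 2: derive reach(a,h) via R1 from reach(a,j), reach(j,h)
round 2: derive reach(b,a) via R1 from reach(b,h), reach(h,a)
round 2: derive reach(b,i) via R1 from reach(b,h), reach(h,i)
round 2: derive reach(b,j) via R1 from reach(b,h), reach(h,j)
round 2: derive reach(d,a) via R1 from reach(d,h), reach(h,a)
round 2: derive reach(d,i) via R1 from reach(d,h), reach(h,i)
round 2: derive reach(d,j) via R1 from reach(d,h), reach(h,j)
round 2: derive reach(h,b) via R1 from reach(h,i), reach(i,b)
round 2: derive reach(h,c) via R1 from reach(h,i), reach(i,c)
round 2: derive reach(h,h) via R1 from reach(h,j), reach(j,h)
round 2: derive reach(i,f) via R1 from reach(i,c), reach(c,f)
round 2: derive reach(i,h) via R1 from reach(i,b), reach(b,h)
round 2: derive reach(j,a) via R1 from reach(j,h), reach(h,a)
round 2: derive reach(j,i) via R1 from reach(j,h), reach(h,i)
round 2: derive reach(j,j) via R1 from reach(j,h), reach(h,j)
round 2: derive span(a) via R2 from reach(a,j), reach(j,h)
round 2: derive span(b) via R2 from reach(b,h), reach(h,a)
round 2: derive span(d) via R2 from reach(d,h), reach(h,a)
round 2: derive span(h) via R2 from reach(h,a), reach(a,j)
round 2: derive span(i) via R2 from reach(i,b), reach(b,h)
round 2: derive span(j) via R2 from reach(j,h), reach(h,a)
round 3: derive reach(a,a) via R1 from reach(a,h), reach(h,a)
round 3: derive reach(a,b) via R1 from reach(a,h), reach(h,b)
round 3: derive reach(a,c) via R1 from reach(a,h), reach(h,c)
round 3: derive reach(a,i) via R1 from reach(a,h), reach(h,i)
round 3: derive reach(b,b) via R1 from reach(b,h), reach(h,b)
round 3: derive reach(b,c) via R1 from reach(b,h), reach(h,c)
round 3: derive reach(b,f) via R1 from reach(b,i), reach(i,f)
round 3: derive reach(d,b) via R1 from reach(d,h), reach(h,b)
round 3: derive reach(d,c) via R1 from reach(d,h), reach(h,c)
round 3: derive reach(d,f) via R1 from reach(d,i), reach(i,f)
round 3: derive reach(h,f) via R1 from reach(h,c), reach(c,f)
round 3: derive reach(i,a) via R1 from reach(i,b), reach(b,a)
round 3: derive reach(i,i) via R1 from reach(i,b), reach(b,i)
round 3: derive reach(i,j) via R1 from reach(i,b), reach(b,j)
round 3: derive reach(j,b) via R1 from reach(j,h), reach(h,b)
round 3: derive reach(j,c) via R1 from reach(j,h), reach(h,c)
round 3: derive reach(j,f) via R1 from reach(j,i), reach(i,f)
round 4: derive reach(a,f) via R1 from reach(a,b), reach(b,f)

span(a)
span(b)
span(d)
span(h)
span(i)
span(j)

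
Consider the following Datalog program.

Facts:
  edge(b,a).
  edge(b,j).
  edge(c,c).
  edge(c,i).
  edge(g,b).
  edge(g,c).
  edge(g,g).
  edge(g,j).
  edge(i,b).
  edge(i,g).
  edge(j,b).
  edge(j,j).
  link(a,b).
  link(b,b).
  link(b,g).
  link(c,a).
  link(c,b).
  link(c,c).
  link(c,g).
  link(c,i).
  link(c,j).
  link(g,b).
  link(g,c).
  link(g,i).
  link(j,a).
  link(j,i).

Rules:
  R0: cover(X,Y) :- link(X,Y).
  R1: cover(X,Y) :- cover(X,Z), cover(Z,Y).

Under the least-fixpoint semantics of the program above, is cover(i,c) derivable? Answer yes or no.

round 1: derive cover(a,b) via R0 from link(a,b)
round 1: derive cover(b,b) via R0 from link(b,b)
round 1: derive cover(b,g) via R0 from link(b,g)
round 1: derive cover(c,a) via R0 from link(c,a)
round 1: derive cover(c,b) via R0 from link(c,b)
round 1: derive cover(c,c) via R0 from link(c,c)
round 1: derive cover(c,g) via R0 from link(c,g)
round 1: derive cover(c,i) via R0 from link(c,i)
round 1: derive cover(c,j) via R0 from link(c,j)
round 1: derive cover(g,b) via R0 from link(g,b)
round 1: derive cover(g,c) via R0 from link(g,c)
round 1: derive cover(g,i) via R0 from link(g,i)
round 1: derive cover(j,a) via R0 from link(j,a)
round 1: derive cover(j,i) via R0 from link(j,i)
round 2: derive cover(a,g) via R1 from cover(a,b), cover(b,g)
round 2: derive cover(b,c) via R1 from cover(b,g), cover(g,c)
round 2: derive cover(b,i) via R1 from cover(b,g), cover(g,i)
round 2: derive cover(g,a) via R1 from cover(g,c), cover(c,a)
round 2: derive cover(g,g) via R1 from cover(g,b), cover(b,g)
round 2: derive cover(g,j) via R1 from cover(g,c), cover(c,j)
round 2: derive cover(j,b) via R1 from cover(j,a), cover(a,b)
round 3: derive cover(a,a) via R1 from cover(a,g), cover(g,a)
round 3: derive cover(a,c) via R1 from cover(a,b), cover(b,c)
round 3: derive cover(a,i) via R1 from cover(a,b), cover(b,i)
round 3: derive cover(a,j) via R1 from cover(a,g), cover(g,j)
round 3: derive cover(b,a) via R1 from cover(b,c), cover(c,a)
round 3: derive cover(b,j) via R1 from cover(b,c), cover(c,j)
round 3: derive cover(j,c) via R1 from cover(j,b), cover(b,c)
round 3: derive cover(j,g) via R1 from cover(j,a), cover(a,g)
round 4: derive cover(j,j) via R1 from cover(j,a), cover(a,j)

no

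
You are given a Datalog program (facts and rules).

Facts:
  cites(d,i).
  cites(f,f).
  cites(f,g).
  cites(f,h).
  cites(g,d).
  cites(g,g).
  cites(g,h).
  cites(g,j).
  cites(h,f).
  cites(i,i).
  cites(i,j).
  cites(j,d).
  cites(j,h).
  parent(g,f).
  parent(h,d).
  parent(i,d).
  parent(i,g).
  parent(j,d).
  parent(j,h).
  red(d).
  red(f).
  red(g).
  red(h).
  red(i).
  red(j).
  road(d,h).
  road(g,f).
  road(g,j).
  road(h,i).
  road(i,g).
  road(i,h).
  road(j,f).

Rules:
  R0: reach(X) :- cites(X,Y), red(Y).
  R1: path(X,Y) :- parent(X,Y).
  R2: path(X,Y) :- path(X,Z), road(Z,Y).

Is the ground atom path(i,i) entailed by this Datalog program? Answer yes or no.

yes

round 1: derive path(g,f) via R1 from parent(g,f)
round 1: derive path(h,d) via R1 from parent(h,d)
round 1: derive path(i,d) via R1 from parent(i,d)
round 1: derive path(i,g) via R1 from parent(i,g)
round 1: derive path(j,d) via R1 from parent(j,d)
round 1: derive path(j,h) via R1 from parent(j,h)
round 2: derive path(h,h) via R2 from path(h,d), road(d,h)
round 2: derive path(i,f) via R2 from path(i,g), road(g,f)
round 2: derive path(i,h) via R2 from path(i,d), road(d,h)
round 2: derive path(i,j) via R2 from path(i,g), road(g,j)
round 2: derive path(j,i) via R2 from path(j,h), road(h,i)
round 3: derive path(h,i) via R2 from path(h,h), road(h,i)
round 3: derive path(i,i) via R2 from path(i,h), road(h,i)
round 3: derive path(j,g) via R2 from path(j,i), road(i,g)
round 4: derive path(h,g) via R2 from path(h,i), road(i,g)
round 4: derive path(j,f) via R2 from path(j,g), road(g,f)
round 4: derive path(j,j) via R2 from path(j,g), road(g,j)
round 5: derive path(h,f) via R2 from path(h,g), road(g,f)
round 5: derive path(h,j) via R2 from path(h,g), road(g,j)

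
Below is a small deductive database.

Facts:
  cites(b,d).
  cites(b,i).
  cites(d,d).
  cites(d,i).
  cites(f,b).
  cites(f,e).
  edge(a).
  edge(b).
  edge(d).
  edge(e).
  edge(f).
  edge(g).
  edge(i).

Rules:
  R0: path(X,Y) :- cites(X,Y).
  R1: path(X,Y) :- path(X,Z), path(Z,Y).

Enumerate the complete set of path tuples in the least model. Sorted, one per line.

path(b,d)
path(b,i)
path(d,d)
path(d,i)
path(f,b)
path(f,d)
path(f,e)
path(f,i)

round 1: derive path(b,d) via R0 from cites(b,d)
round 1: derive path(b,i) via R0 from cites(b,i)
round 1: derive path(d,d) via R0 from cites(d,d)
round 1: derive path(d,i) via R0 from cites(d,i)
round 1: derive path(f,b) via R0 from cites(f,b)
round 1: derive path(f,e) via R0 from cites(f,e)
round 2: derive path(f,d) via R1 from path(f,b), path(b,d)
round 2: derive path(f,i) via R1 from path(f,b), path(b,i)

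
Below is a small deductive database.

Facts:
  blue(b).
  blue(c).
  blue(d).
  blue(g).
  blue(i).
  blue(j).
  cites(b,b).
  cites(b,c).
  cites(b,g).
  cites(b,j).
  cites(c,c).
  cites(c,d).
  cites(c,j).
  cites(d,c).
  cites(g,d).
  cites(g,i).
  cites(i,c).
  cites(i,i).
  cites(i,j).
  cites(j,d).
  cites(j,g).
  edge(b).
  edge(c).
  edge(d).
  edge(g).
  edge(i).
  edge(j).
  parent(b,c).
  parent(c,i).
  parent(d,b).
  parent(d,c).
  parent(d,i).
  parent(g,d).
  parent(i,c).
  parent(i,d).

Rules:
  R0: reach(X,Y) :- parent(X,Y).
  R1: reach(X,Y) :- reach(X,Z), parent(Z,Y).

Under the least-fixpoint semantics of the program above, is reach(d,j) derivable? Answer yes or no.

round 1: derive reach(b,c) via R0 from parent(b,c)
round 1: derive reach(c,i) via R0 from parent(c,i)
round 1: derive reach(d,b) via R0 from parent(d,b)
round 1: derive reach(d,c) via R0 from parent(d,c)
round 1: derive reach(d,i) via R0 from parent(d,i)
round 1: derive reach(g,d) via R0 from parent(g,d)
round 1: derive reach(i,c) via R0 from parent(i,c)
round 1: derive reach(i,d) via R0 from parent(i,d)
round 2: derive reach(b,i) via R1 from reach(b,c), parent(c,i)
round 2: derive reach(c,c) via R1 from reach(c,i), parent(i,c)
round 2: derive reach(c,d) via R1 from reach(c,i), parent(i,d)
round 2: derive reach(d,d) via R1 from reach(d,i), parent(i,d)
round 2: derive reach(g,b) via R1 from reach(g,d), parent(d,b)
round 2: derive reach(g,c) via R1 from reach(g,d), parent(d,c)
round 2: derive reach(g,i) via R1 from reach(g,d), parent(d,i)
round 2: derive reach(i,b) via R1 from reach(i,d), parent(d,b)
round 2: derive reach(i,i) via R1 from reach(i,c), parent(c,i)
round 3: derive reach(b,d) via R1 from reach(b,i), parent(i,d)
round 3: derive reach(c,b) via R1 from reach(c,d), parent(d,b)
round 4: derive reach(b,b) via R1 from reach(b,d), parent(d,b)

no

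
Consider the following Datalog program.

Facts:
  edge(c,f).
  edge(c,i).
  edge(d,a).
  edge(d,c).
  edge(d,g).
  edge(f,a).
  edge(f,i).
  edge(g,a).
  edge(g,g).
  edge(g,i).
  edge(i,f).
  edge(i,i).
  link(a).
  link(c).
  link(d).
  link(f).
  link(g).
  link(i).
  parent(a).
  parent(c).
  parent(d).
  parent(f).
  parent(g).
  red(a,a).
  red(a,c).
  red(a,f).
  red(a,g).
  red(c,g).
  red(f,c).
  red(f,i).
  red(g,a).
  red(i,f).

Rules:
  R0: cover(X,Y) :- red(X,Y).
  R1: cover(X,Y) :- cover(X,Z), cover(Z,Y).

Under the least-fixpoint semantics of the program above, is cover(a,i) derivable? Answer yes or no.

round 1: derive cover(a,a) via R0 from red(a,a)
round 1: derive cover(a,c) via R0 from red(a,c)
round 1: derive cover(a,f) via R0 from red(a,f)
round 1: derive cover(a,g) via R0 from red(a,g)
round 1: derive cover(c,g) via R0 from red(c,g)
round 1: derive cover(f,c) via R0 from red(f,c)
round 1: derive cover(f,i) via R0 from red(f,i)
round 1: derive cover(g,a) via R0 from red(g,a)
round 1: derive cover(i,f) via R0 from red(i,f)
round 2: derive cover(a,i) via R1 from cover(a,f), cover(f,i)
round 2: derive cover(c,a) via R1 from cover(c,g), cover(g,a)
round 2: derive cover(f,f) via R1 from cover(f,i), cover(i,f)
round 2: derive cover(f,g) via R1 from cover(f,c), cover(c,g)
round 2: derive cover(g,c) via R1 from cover(g,a), cover(a,c)
round 2: derive cover(g,f) via R1 from cover(g,a), cover(a,f)
round 2: derive cover(g,g) via R1 from cover(g,a), cover(a,g)
round 2: derive cover(i,c) via R1 from cover(i,f), cover(f,c)
round 2: derive cover(i,i) via R1 from cover(i,f), cover(f,i)
round 3: derive cover(c,c) via R1 from cover(c,a), cover(a,c)
round 3: derive cover(c,f) via R1 from cover(c,a), cover(a,f)
round 3: derive cover(c,i) via R1 from cover(c,a), cover(a,i)
round 3: derive cover(f,a) via R1 from cover(f,c), cover(c,a)
round 3: derive cover(g,i) via R1 from cover(g,a), cover(a,i)
round 3: derive cover(i,a) via R1 from cover(i,c), cover(c,a)
round 3: derive cover(i,g) via R1 from cover(i,c), cover(c,g)

yes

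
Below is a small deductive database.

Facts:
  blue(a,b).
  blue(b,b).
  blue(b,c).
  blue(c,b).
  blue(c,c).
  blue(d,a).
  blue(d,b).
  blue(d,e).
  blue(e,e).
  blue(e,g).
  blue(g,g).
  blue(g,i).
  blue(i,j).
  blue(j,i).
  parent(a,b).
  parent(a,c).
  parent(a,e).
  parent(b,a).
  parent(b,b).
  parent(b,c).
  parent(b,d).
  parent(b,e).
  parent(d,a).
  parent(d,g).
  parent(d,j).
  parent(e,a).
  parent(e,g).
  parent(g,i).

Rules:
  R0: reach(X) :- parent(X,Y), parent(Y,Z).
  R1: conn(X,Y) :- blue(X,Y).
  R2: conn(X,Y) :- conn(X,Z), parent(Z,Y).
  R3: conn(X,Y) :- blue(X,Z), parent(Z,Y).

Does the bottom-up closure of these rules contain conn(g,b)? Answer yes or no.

no

round 1: derive conn(a,b) via R1 from blue(a,b)
round 1: derive conn(b,b) via R1 from blue(b,b)
round 1: derive conn(b,c) via R1 from blue(b,c)
round 1: derive conn(c,b) via R1 from blue(c,b)
round 1: derive conn(c,c) via R1 from blue(c,c)
round 1: derive conn(d,a) via R1 from blue(d,a)
round 1: derive conn(d,b) via R1 from blue(d,b)
round 1: derive conn(d,e) via R1 from blue(d,e)
round 1: derive conn(e,e) via R1 from blue(e,e)
round 1: derive conn(e,g) via R1 from blue(e,g)
round 1: derive conn(g,g) via R1 from blue(g,g)
round 1: derive conn(g,i) via R1 from blue(g,i)
round 1: derive conn(i,j) via R1 from blue(i,j)
round 1: derive conn(j,i) via R1 from blue(j,i)
round 1: derive conn(a,a) via R3 from blue(a,b), parent(b,a)
round 1: derive conn(a,c) via R3 from blue(a,b), parent(b,c)
round 1: derive conn(a,d) via R3 from blue(a,b), parent(b,d)
round 1: derive conn(a,e) via R3 from blue(a,b), parent(b,e)
round 1: derive conn(b,a) via R3 from blue(b,b), parent(b,a)
round 1: derive conn(b,d) via R3 from blue(b,b), parent(b,d)
round 1: derive conn(b,e) via R3 from blue(b,b), parent(b,e)
round 1: derive conn(c,a) via R3 from blue(c,b), parent(b,a)
round 1: derive conn(c,d) via R3 from blue(c,b), parent(b,d)
round 1: derive conn(c,e) via R3 from blue(c,b), parent(b,e)
round 1: derive conn(d,c) via R3 from blue(d,a), parent(a,c)
round 1: derive conn(d,d) via R3 from blue(d,b), parent(b,d)
round 1: derive conn(d,g) via R3 from blue(d,e), parent(e,g)
round 1: derive conn(e,a) via R3 from blue(e,e), parent(e,a)
round 1: derive conn(e,i) via R3 from blue(e,g), parent(g,i)
round 2: derive conn(a,g) via R2 from conn(a,d), parent(d,g)
round 2: derive conn(a,j) via R2 from conn(a,d), parent(d,j)
round 2: derive conn(b,g) via R2 from conn(b,d), parent(d,g)
round 2: derive conn(b,j) via R2 from conn(b,d), parent(d,j)
round 2: derive conn(c,g) via R2 from conn(c,d), parent(d,g)
round 2: derive conn(c,j) via R2 from conn(c,d), parent(d,j)
round 2: derive conn(d,i) via R2 from conn(d,g), parent(g,i)
round 2: derive conn(d,j) via R2 from conn(d,d), parent(d,j)
round 2: derive conn(e,b) via R2 from conn(e,a), parent(a,b)
round 2: derive conn(e,c) via R2 from conn(e,a), parent(a,c)
round 3: derive conn(a,i) via R2 from conn(a,g), parent(g,i)
round 3: derive conn(b,i) via R2 from conn(b,g), parent(g,i)
round 3: derive conn(c,i) via R2 from conn(c,g), parent(g,i)
round 3: derive conn(e,d) via R2 from conn(e,b), parent(b,d)
round 4: derive conn(e,j) via R2 from conn(e,d), parent(d,j)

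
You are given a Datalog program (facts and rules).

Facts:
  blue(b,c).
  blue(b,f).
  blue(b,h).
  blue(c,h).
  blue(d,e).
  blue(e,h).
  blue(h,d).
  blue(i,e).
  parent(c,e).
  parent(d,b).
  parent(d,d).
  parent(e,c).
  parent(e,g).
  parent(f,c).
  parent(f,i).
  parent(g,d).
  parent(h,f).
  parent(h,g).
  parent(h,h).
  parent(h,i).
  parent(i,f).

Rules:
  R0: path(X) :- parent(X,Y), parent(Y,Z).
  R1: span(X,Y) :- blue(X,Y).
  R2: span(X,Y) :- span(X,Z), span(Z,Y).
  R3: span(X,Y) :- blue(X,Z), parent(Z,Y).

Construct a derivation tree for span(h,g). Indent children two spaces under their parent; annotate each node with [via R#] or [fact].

round 1: derive span(b,c) via R1 from blue(b,c)
round 1: derive span(b,f) via R1 from blue(b,f)
round 1: derive span(b,h) via R1 from blue(b,h)
round 1: derive span(c,h) via R1 from blue(c,h)
round 1: derive span(d,e) via R1 from blue(d,e)
round 1: derive span(e,h) via R1 from blue(e,h)
round 1: derive span(h,d) via R1 from blue(h,d)
round 1: derive span(i,e) via R1 from blue(i,e)
round 1: derive span(b,e) via R3 from blue(b,c), parent(c,e)
round 1: derive span(b,g) via R3 from blue(b,h), parent(h,g)
round 1: derive span(b,i) via R3 from blue(b,f), parent(f,i)
round 1: derive span(c,f) via R3 from blue(c,h), parent(h,f)
round 1: derive span(c,g) via R3 from blue(c,h), parent(h,g)
round 1: derive span(c,i) via R3 from blue(c,h), parent(h,i)
round 1: derive span(d,c) via R3 from blue(d,e), parent(e,c)
round 1: derive span(d,g) via R3 from blue(d,e), parent(e,g)
round 1: derive span(e,f) via R3 from blue(e,h), parent(h,f)
round 1: derive span(e,g) via R3 from blue(e,h), parent(h,g)
round 1: derive span(e,i) via R3 from blue(e,h), parent(h,i)
round 1: derive span(h,b) via R3 from blue(h,d), parent(d,b)
round 1: derive span(i,c) via R3 from blue(i,e), parent(e,c)
round 1: derive span(i,g) via R3 from blue(i,e), parent(e,g)
round 2: derive span(b,b) via R2 from span(b,h), span(h,b)
round 2: derive span(b,d) via R2 from span(b,h), span(h,d)
round 2: derive span(c,b) via R2 from span(c,h), span(h,b)
round 2: derive span(c,c) via R2 from span(c,i), span(i,c)
round 2: derive span(c,d) via R2 from span(c,h), span(h,d)
round 2: derive span(c,e) via R2 from span(c,i), span(i,e)
round 2: derive span(d,f) via R2 from span(d,c), span(c,f)
round 2: derive span(d,h) via R2 from span(d,c), span(c,h)
round 2: derive span(d,i) via R2 from span(d,c), span(c,i)
round 2: derive span(e,b) via R2 from span(e,h), span(h,b)
round 2: derive span(e,c) via R2 from span(e,i), span(i,c)
round 2: derive span(e,d) via R2 from span(e,h), span(h,d)
round 2: derive span(e,e) via R2 from span(e,i), span(i,e)
round 2: derive span(h,c) via R2 from span(h,b), span(b,c)
round 2: derive span(h,e) via R2 from span(h,b), span(b,e)
round 2: derive span(h,f) via R2 from span(h,b), span(b,f)
round 2: derive span(h,g) via R2 from span(h,b), span(b,g)
round 2: derive span(h,h) via R2 from span(h,b), span(b,h)
round 2: derive span(h,i) via R2 from span(h,b), span(b,i)
round 2: derive span(i,f) via R2 from span(i,c), span(c,f)
round 2: derive span(i,h) via R2 from span(i,c), span(c,h)
round 2: derive span(i,i) via R2 from span(i,c), span(c,i)
round 3: derive span(d,b) via R2 from span(d,c), span(c,b)
round 3: derive span(d,d) via R2 from span(d,c), span(c,d)
round 3: derive span(i,b) via R2 from span(i,c), span(c,b)
round 3: derive span(i,d) via R2 from span(i,c), span(c,d)

span(h,g)  [via R2]
  span(h,b)  [via R3]
    blue(h,d)  [fact]
    parent(d,b)  [fact]
  span(b,g)  [via R3]
    blue(b,h)  [fact]
    parent(h,g)  [fact]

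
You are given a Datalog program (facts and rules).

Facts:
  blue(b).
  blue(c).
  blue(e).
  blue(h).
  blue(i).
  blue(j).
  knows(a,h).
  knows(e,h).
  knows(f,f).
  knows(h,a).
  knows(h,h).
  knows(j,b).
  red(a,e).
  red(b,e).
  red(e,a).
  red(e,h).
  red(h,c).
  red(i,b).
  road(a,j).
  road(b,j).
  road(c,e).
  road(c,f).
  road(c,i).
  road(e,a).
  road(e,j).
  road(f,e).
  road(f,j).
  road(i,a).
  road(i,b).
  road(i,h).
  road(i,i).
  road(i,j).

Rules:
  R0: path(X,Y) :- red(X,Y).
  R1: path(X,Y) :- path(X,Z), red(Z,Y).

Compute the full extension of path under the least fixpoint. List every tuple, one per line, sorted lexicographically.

round 1: derive path(a,e) via R0 from red(a,e)
round 1: derive path(b,e) via R0 from red(b,e)
round 1: derive path(e,a) via R0 from red(e,a)
round 1: derive path(e,h) via R0 from red(e,h)
round 1: derive path(h,c) via R0 from red(h,c)
round 1: derive path(i,b) via R0 from red(i,b)
round 2: derive path(a,a) via R1 from path(a,e), red(e,a)
round 2: derive path(a,h) via R1 from path(a,e), red(e,h)
round 2: derive path(b,a) via R1 from path(b,e), red(e,a)
round 2: derive path(b,h) via R1 from path(b,e), red(e,h)
round 2: derive path(e,c) via R1 from path(e,h), red(h,c)
round 2: derive path(e,e) via R1 from path(e,a), red(a,e)
round 2: derive path(i,e) via R1 from path(i,b), red(b,e)
round 3: derive path(a,c) via R1 from path(a,h), red(h,c)
round 3: derive path(b,c) via R1 from path(b,h), red(h,c)
round 3: derive path(i,a) via R1 from path(i,e), red(e,a)
round 3: derive path(i,h) via R1 from path(i,e), red(e,h)
round 4: derive path(i,c) via R1 from path(i,h), red(h,c)

path(a,a)
path(a,c)
path(a,e)
path(a,h)
path(b,a)
path(b,c)
path(b,e)
path(b,h)
path(e,a)
path(e,c)
path(e,e)
path(e,h)
path(h,c)
path(i,a)
path(i,b)
path(i,c)
path(i,e)
path(i,h)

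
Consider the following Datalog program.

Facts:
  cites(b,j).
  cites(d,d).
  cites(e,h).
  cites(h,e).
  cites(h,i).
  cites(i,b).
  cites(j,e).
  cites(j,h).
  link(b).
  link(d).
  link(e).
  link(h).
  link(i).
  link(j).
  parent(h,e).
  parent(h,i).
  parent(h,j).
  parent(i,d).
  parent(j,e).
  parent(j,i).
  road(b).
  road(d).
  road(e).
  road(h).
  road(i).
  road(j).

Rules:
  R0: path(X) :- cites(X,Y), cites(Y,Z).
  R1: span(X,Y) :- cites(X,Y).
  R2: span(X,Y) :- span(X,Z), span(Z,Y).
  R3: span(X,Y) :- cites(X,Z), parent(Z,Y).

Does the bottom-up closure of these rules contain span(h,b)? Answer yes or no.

round 1: derive span(b,j) via R1 from cites(b,j)
round 1: derive span(d,d) via R1 from cites(d,d)
round 1: derive span(e,h) via R1 from cites(e,h)
round 1: derive span(h,e) via R1 from cites(h,e)
round 1: derive span(h,i) via R1 from cites(h,i)
round 1: derive span(i,b) via R1 from cites(i,b)
round 1: derive span(j,e) via R1 from cites(j,e)
round 1: derive span(j,h) via R1 from cites(j,h)
round 1: derive span(b,e) via R3 from cites(b,j), parent(j,e)
round 1: derive span(b,i) via R3 from cites(b,j), parent(j,i)
round 1: derive span(e,e) via R3 from cites(e,h), parent(h,e)
round 1: derive span(e,i) via R3 from cites(e,h), parent(h,i)
round 1: derive span(e,j) via R3 from cites(e,h), parent(h,j)
round 1: derive span(h,d) via R3 from cites(h,i), parent(i,d)
round 1: derive span(j,i) via R3 from cites(j,h), parent(h,i)
round 1: derive span(j,j) via R3 from cites(j,h), parent(h,j)
round 2: derive span(b,b) via R2 from span(b,i), span(i,b)
round 2: derive span(b,h) via R2 from span(b,e), span(e,h)
round 2: derive span(e,b) via R2 from span(e,i), span(i,b)
round 2: derive span(e,d) via R2 from span(e,h), span(h,d)
round 2: derive span(h,b) via R2 from span(h,i), span(i,b)
round 2: derive span(h,h) via R2 from span(h,e), span(e,h)
round 2: derive span(h,j) via R2 from span(h,e), span(e,j)
round 2: derive span(i,e) via R2 from span(i,b), span(b,e)
round 2: derive span(i,i) via R2 from span(i,b), span(b,i)
round 2: derive span(i,j) via R2 from span(i,b), span(b,j)
round 2: derive span(j,b) via R2 from span(j,i), span(i,b)
round 2: derive span(j,d) via R2 from span(j,h), span(h,d)
round 3: derive span(b,d) via R2 from span(b,e), span(e,d)
round 3: derive span(i,d) via R2 from span(i,e), span(e,d)
round 3: derive span(i,h) via R2 from span(i,b), span(b,h)

yes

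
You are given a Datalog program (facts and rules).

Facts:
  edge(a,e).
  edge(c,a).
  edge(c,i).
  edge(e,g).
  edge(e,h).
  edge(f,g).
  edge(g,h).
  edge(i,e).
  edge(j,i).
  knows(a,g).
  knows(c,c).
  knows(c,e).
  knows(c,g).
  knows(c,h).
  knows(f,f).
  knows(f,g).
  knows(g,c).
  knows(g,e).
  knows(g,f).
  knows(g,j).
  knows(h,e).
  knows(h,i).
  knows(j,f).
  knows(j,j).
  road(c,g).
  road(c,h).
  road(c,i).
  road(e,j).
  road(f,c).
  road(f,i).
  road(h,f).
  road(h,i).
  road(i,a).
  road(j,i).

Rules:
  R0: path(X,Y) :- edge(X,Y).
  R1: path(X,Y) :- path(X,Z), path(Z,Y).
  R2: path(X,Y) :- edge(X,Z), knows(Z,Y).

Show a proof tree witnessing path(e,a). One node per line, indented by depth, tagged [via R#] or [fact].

round 1: derive path(a,e) via R0 from edge(a,e)
round 1: derive path(c,a) via R0 from edge(c,a)
round 1: derive path(c,i) via R0 from edge(c,i)
round 1: derive path(e,g) via R0 from edge(e,g)
round 1: derive path(e,h) via R0 from edge(e,h)
round 1: derive path(f,g) via R0 from edge(f,g)
round 1: derive path(g,h) via R0 from edge(g,h)
round 1: derive path(i,e) via R0 from edge(i,e)
round 1: derive path(j,i) via R0 from edge(j,i)
round 1: derive path(c,g) via R2 from edge(c,a), knows(a,g)
round 1: derive path(e,c) via R2 from edge(e,g), knows(g,c)
round 1: derive path(e,e) via R2 from edge(e,g), knows(g,e)
round 1: derive path(e,f) via R2 from edge(e,g), knows(g,f)
round 1: derive path(e,i) via R2 from edge(e,h), knows(h,i)
round 1: derive path(e,j) via R2 from edge(e,g), knows(g,j)
round 1: derive path(f,c) via R2 from edge(f,g), knows(g,c)
round 1: derive path(f,e) via R2 from edge(f,g), knows(g,e)
round 1: derive path(f,f) via R2 from edge(f,g), knows(g,f)
round 1: derive path(f,j) via R2 from edge(f,g), knows(g,j)
round 1: derive path(g,e) via R2 from edge(g,h), knows(h,e)
round 1: derive path(g,i) via R2 from edge(g,h), knows(h,i)
round 2: derive path(a,c) via R1 from path(a,e), path(e,c)
round 2: derive path(a,f) via R1 from path(a,e), path(e,f)
round 2: derive path(a,g) via R1 from path(a,e), path(e,g)
round 2: derive path(a,h) via R1 from path(a,e), path(e,h)
round 2: derive path(a,i) via R1 from path(a,e), path(e,i)
round 2: derive path(a,j) via R1 from path(a,e), path(e,j)
round 2: derive path(c,e) via R1 from path(c,a), path(a,e)
round 2: derive path(c,h) via R1 from path(c,g), path(g,h)
round 2: derive path(e,a) via R1 from path(e,c), path(c,a)
round 2: derive path(f,a) via R1 from path(f,c), path(c,a)
round 2: derive path(f,h) via R1 from path(f,e), path(e,h)
round 2: derive path(f,i) via R1 from path(f,c), path(c,i)
round 2: derive path(g,c) via R1 from path(g,e), path(e,c)
round 2: derive path(g,f) via R1 from path(g,e), path(e,f)
round 2: derive path(g,g) via R1 from path(g,e), path(e,g)
round 2: derive path(g,j) via R1 from path(g,e), path(e,j)
round 2: derive path(i,c) via R1 from path(i,e), path(e,c)
round 2: derive path(i,f) via R1 from path(i,e), path(e,f)
round 2: derive path(i,g) via R1 from path(i,e), path(e,g)
round 2: derive path(i,h) via R1 from path(i,e), path(e,h)
round 2: derive path(i,i) via R1 from path(i,e), path(e,i)
round 2: derive path(i,j) via R1 from path(i,e), path(e,j)
round 2: derive path(j,e) via R1 from path(j,i), path(i,e)
round 3: derive path(a,a) via R1 from path(a,c), path(c,a)
round 3: derive path(c,c) via R1 from path(c,a), path(a,c)
round 3: derive path(c,f) via R1 from path(c,a), path(a,f)
round 3: derive path(c,j) via R1 from path(c,a), path(a,j)
round 3: derive path(g,a) via R1 from path(g,c), path(c,a)
round 3: derive path(i,a) via R1 from path(i,c), path(c,a)
round 3: derive path(j,a) via R1 from path(j,e), path(e,a)
round 3: derive path(j,c) via R1 from path(j,e), path(e,c)
round 3: derive path(j,f) via R1 from path(j,e), path(e,f)
round 3: derive path(j,g) via R1 from path(j,e), path(e,g)
round 3: derive path(j,h) via R1 from path(j,e), path(e,h)
round 3: derive path(j,j) via R1 from path(j,e), path(e,j)

path(e,a)  [via R1]
  path(e,c)  [via R2]
    edge(e,g)  [fact]
    knows(g,c)  [fact]
  path(c,a)  [via R0]
    edge(c,a)  [fact]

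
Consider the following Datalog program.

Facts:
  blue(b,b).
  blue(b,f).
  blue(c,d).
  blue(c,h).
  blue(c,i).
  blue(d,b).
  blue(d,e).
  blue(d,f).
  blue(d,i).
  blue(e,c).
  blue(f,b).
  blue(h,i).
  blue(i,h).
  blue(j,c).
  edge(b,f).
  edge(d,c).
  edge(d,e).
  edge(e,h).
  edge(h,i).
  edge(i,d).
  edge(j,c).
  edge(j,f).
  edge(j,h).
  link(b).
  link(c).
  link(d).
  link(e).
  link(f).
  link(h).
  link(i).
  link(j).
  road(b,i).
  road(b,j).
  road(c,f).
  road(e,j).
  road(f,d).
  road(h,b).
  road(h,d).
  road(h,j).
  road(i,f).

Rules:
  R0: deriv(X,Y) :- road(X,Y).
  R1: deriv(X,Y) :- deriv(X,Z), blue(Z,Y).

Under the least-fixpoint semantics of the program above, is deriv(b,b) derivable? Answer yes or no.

yes

round 1: derive deriv(b,i) via R0 from road(b,i)
round 1: derive deriv(b,j) via R0 from road(b,j)
round 1: derive deriv(c,f) via R0 from road(c,f)
round 1: derive deriv(e,j) via R0 from road(e,j)
round 1: derive deriv(f,d) via R0 from road(f,d)
round 1: derive deriv(h,b) via R0 from road(h,b)
round 1: derive deriv(h,d) via R0 from road(h,d)
round 1: derive deriv(h,j) via R0 from road(h,j)
round 1: derive deriv(i,f) via R0 from road(i,f)
round 2: derive deriv(b,c) via R1 from deriv(b,j), blue(j,c)
round 2: derive deriv(b,h) via R1 from deriv(b,i), blue(i,h)
round 2: derive deriv(c,b) via R1 from deriv(c,f), blue(f,b)
round 2: derive deriv(e,c) via R1 from deriv(e,j), blue(j,c)
round 2: derive deriv(f,b) via R1 from deriv(f,d), blue(d,b)
round 2: derive deriv(f,e) via R1 from deriv(f,d), blue(d,e)
round 2: derive deriv(f,f) via R1 from deriv(f,d), blue(d,f)
round 2: derive deriv(f,i) via R1 from deriv(f,d), blue(d,i)
round 2: derive deriv(h,c) via R1 from deriv(h,j), blue(j,c)
round 2: derive deriv(h,e) via R1 from deriv(h,d), blue(d,e)
round 2: derive deriv(h,f) via R1 from deriv(h,b), blue(b,f)
round 2: derive deriv(h,i) via R1 from deriv(h,d), blue(d,i)
round 2: derive deriv(i,b) via R1 from deriv(i,f), blue(f,b)
round 3: derive deriv(b,d) via R1 from deriv(b,c), blue(c,d)
round 3: derive deriv(e,d) via R1 from deriv(e,c), blue(c,d)
round 3: derive deriv(e,h) via R1 from deriv(e,c), blue(c,h)
round 3: derive deriv(e,i) via R1 from deriv(e,c), blue(c,i)
round 3: derive deriv(f,c) via R1 from deriv(f,e), blue(e,c)
round 3: derive deriv(f,h) via R1 from deriv(f,i), blue(i,h)
round 3: derive deriv(h,h) via R1 from deriv(h,c), blue(c,h)
round 4: derive deriv(b,b) via R1 from deriv(b,d), blue(d,b)
round 4: derive deriv(b,e) via R1 from deriv(b,d), blue(d,e)
round 4: derive deriv(b,f) via R1 from deriv(b,d), blue(d,f)
round 4: derive deriv(e,b) via R1 from deriv(e,d), blue(d,b)
round 4: derive deriv(e,e) via R1 from deriv(e,d), blue(d,e)
round 4: derive deriv(e,f) via R1 from deriv(e,d), blue(d,f)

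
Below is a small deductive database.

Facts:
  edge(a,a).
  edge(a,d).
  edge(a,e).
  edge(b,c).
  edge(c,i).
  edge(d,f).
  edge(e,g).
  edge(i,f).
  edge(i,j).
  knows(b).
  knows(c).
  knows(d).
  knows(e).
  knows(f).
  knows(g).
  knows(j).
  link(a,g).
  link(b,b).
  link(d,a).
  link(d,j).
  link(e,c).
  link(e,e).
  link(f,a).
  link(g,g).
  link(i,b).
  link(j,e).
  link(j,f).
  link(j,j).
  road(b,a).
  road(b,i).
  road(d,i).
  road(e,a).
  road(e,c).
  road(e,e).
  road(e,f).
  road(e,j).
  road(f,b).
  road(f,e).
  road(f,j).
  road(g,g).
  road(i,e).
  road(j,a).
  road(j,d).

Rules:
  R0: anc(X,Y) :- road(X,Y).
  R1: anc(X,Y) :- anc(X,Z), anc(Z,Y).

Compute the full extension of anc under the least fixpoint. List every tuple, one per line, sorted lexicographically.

anc(b,a)
anc(b,b)
anc(b,c)
anc(b,d)
anc(b,e)
anc(b,f)
anc(b,i)
anc(b,j)
anc(d,a)
anc(d,b)
anc(d,c)
anc(d,d)
anc(d,e)
anc(d,f)
anc(d,i)
anc(d,j)
anc(e,a)
anc(e,b)
anc(e,c)
anc(e,d)
anc(e,e)
anc(e,f)
anc(e,i)
anc(e,j)
anc(f,a)
anc(f,b)
anc(f,c)
anc(f,d)
anc(f,e)
anc(f,f)
anc(f,i)
anc(f,j)
anc(g,g)
anc(i,a)
anc(i,b)
anc(i,c)
anc(i,d)
anc(i,e)
anc(i,f)
anc(i,i)
anc(i,j)
anc(j,a)
anc(j,b)
anc(j,c)
anc(j,d)
anc(j,e)
anc(j,f)
anc(j,i)
anc(j,j)

round 1: derive anc(b,a) via R0 from road(b,a)
round 1: derive anc(b,i) via R0 from road(b,i)
round 1: derive anc(d,i) via R0 from road(d,i)
round 1: derive anc(e,a) via R0 from road(e,a)
round 1: derive anc(e,c) via R0 from road(e,c)
round 1: derive anc(e,e) via R0 from road(e,e)
round 1: derive anc(e,f) via R0 from road(e,f)
round 1: derive anc(e,j) via R0 from road(e,j)
round 1: derive anc(f,b) via R0 from road(f,b)
round 1: derive anc(f,e) via R0 from road(f,e)
round 1: derive anc(f,j) via R0 from road(f,j)
round 1: derive anc(g,g) via R0 from road(g,g)
round 1: derive anc(i,e) via R0 from road(i,e)
round 1: derive anc(j,a) via R0 from road(j,a)
round 1: derive anc(j,d) via R0 from road(j,d)
round 2: derive anc(b,e) via R1 from anc(b,i), anc(i,e)
round 2: derive anc(d,e) via R1 from anc(d,i), anc(i,e)
round 2: derive anc(e,b) via R1 from anc(e,f), anc(f,b)
round 2: derive anc(e,d) via R1 from anc(e,j), anc(j,d)
round 2: derive anc(f,a) via R1 from anc(f,b), anc(b,a)
round 2: derive anc(f,c) via R1 from anc(f,e), anc(e,c)
round 2: derive anc(f,d) via R1 from anc(f,j), anc(j,d)
round 2: derive anc(f,f) via R1 from anc(f,e), anc(e,f)
round 2: derive anc(f,i) via R1 from anc(f,b), anc(b,i)
round 2: derive anc(i,a) via R1 from anc(i,e), anc(e,a)
round 2: derive anc(i,c) via R1 from anc(i,e), anc(e,c)
round 2: derive anc(i,f) via R1 from anc(i,e), anc(e,f)
round 2: derive anc(i,j) via R1 from anc(i,e), anc(e,j)
round 2: derive anc(j,i) via R1 from anc(j,d), anc(d,i)
round 3: derive anc(b,b) via R1 from anc(b,e), anc(e,b)
round 3: derive anc(b,c) via R1 from anc(b,e), anc(e,c)
round 3: derive anc(b,d) via R1 from anc(b,e), anc(e,d)
round 3: derive anc(b,f) via R1 from anc(b,e), anc(e,f)
round 3: derive anc(b,j) via R1 from anc(b,e), anc(e,j)
round 3: derive anc(d,a) via R1 from anc(d,e), anc(e,a)
round 3: derive anc(d,b) via R1 from anc(d,e), anc(e,b)
round 3: derive anc(d,c) via R1 from anc(d,e), anc(e,c)
round 3: derive anc(d,d) via R1 from anc(d,e), anc(e,d)
round 3: derive anc(d,f) via R1 from anc(d,e), anc(e,f)
round 3: derive anc(d,j) via R1 from anc(d,e), anc(e,j)
round 3: derive anc(e,i) via R1 from anc(e,b), anc(b,i)
round 3: derive anc(i,b) via R1 from anc(i,e), anc(e,b)
round 3: derive anc(i,d) via R1 from anc(i,e), anc(e,d)
round 3: derive anc(i,i) via R1 from anc(i,f), anc(f,i)
round 3: derive anc(j,c) via R1 from anc(j,i), anc(i,c)
round 3: derive anc(j,e) via R1 from anc(j,d), anc(d,e)
round 3: derive anc(j,f) via R1 from anc(j,i), anc(i,f)
round 3: derive anc(j,j) via R1 from anc(j,i), anc(i,j)
round 4: derive anc(j,b) via R1 from anc(j,d), anc(d,b)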